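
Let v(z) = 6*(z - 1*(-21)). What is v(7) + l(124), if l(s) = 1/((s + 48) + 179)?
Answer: 58969/351 ≈ 168.00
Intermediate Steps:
l(s) = 1/(227 + s) (l(s) = 1/((48 + s) + 179) = 1/(227 + s))
v(z) = 126 + 6*z (v(z) = 6*(z + 21) = 6*(21 + z) = 126 + 6*z)
v(7) + l(124) = (126 + 6*7) + 1/(227 + 124) = (126 + 42) + 1/351 = 168 + 1/351 = 58969/351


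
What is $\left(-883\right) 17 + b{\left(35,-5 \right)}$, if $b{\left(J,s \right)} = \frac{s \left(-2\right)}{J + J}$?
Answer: $- \frac{105076}{7} \approx -15011.0$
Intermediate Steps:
$b{\left(J,s \right)} = - \frac{s}{J}$ ($b{\left(J,s \right)} = \frac{\left(-2\right) s}{2 J} = - 2 s \frac{1}{2 J} = - \frac{s}{J}$)
$\left(-883\right) 17 + b{\left(35,-5 \right)} = \left(-883\right) 17 - - \frac{5}{35} = -15011 - \left(-5\right) \frac{1}{35} = -15011 + \frac{1}{7} = - \frac{105076}{7}$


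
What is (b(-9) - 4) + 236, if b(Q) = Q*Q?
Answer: 313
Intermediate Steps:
b(Q) = Q²
(b(-9) - 4) + 236 = ((-9)² - 4) + 236 = (81 - 4) + 236 = 77 + 236 = 313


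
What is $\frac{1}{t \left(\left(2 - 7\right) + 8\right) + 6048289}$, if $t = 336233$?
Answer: $\frac{1}{7056988} \approx 1.417 \cdot 10^{-7}$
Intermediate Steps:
$\frac{1}{t \left(\left(2 - 7\right) + 8\right) + 6048289} = \frac{1}{336233 \left(\left(2 - 7\right) + 8\right) + 6048289} = \frac{1}{336233 \left(-5 + 8\right) + 6048289} = \frac{1}{336233 \cdot 3 + 6048289} = \frac{1}{1008699 + 6048289} = \frac{1}{7056988}$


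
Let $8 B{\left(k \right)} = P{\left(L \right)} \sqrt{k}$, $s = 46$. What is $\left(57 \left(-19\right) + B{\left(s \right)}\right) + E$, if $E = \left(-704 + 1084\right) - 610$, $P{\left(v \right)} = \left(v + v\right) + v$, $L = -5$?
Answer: $-1313 - \frac{15 \sqrt{46}}{8} \approx -1325.7$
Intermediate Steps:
$P{\left(v \right)} = 3 v$ ($P{\left(v \right)} = 2 v + v = 3 v$)
$B{\left(k \right)} = - \frac{15 \sqrt{k}}{8}$ ($B{\left(k \right)} = \frac{3 \left(-5\right) \sqrt{k}}{8} = \frac{\left(-15\right) \sqrt{k}}{8} = - \frac{15 \sqrt{k}}{8}$)
$E = -230$ ($E = 380 - 610 = -230$)
$\left(57 \left(-19\right) + B{\left(s \right)}\right) + E = \left(57 \left(-19\right) - \frac{15 \sqrt{46}}{8}\right) - 230 = \left(-1083 - \frac{15 \sqrt{46}}{8}\right) - 230 = -1313 - \frac{15 \sqrt{46}}{8}$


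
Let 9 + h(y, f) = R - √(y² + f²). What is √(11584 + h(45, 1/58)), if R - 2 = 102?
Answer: √(39288156 - 58*√6812101)/58 ≈ 107.86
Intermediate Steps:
R = 104 (R = 2 + 102 = 104)
h(y, f) = 95 - √(f² + y²) (h(y, f) = -9 + (104 - √(y² + f²)) = -9 + (104 - √(f² + y²)) = 95 - √(f² + y²))
√(11584 + h(45, 1/58)) = √(11584 + (95 - √((1/58)² + 45²))) = √(11584 + (95 - √((1/58)² + 2025))) = √(11584 + (95 - √(1/3364 + 2025))) = √(11584 + (95 - √(6812101/3364))) = √(11584 + (95 - √6812101/58)) = √(11679 - √6812101/58)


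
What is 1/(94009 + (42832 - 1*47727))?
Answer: 1/89114 ≈ 1.1222e-5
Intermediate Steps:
1/(94009 + (42832 - 1*47727)) = 1/(94009 + (42832 - 47727)) = 1/(94009 - 4895) = 1/89114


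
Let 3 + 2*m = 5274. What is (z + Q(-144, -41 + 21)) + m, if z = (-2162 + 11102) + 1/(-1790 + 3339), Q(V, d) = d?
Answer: 35798941/3098 ≈ 11556.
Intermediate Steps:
m = 5271/2 (m = -3/2 + (½)*5274 = -3/2 + 2637 = 5271/2 ≈ 2635.5)
z = 13848061/1549 (z = 8940 + 1/1549 = 13848061/1549 ≈ 8940.0)
(z + Q(-144, -41 + 21)) + m = (13848061/1549 + (-41 + 21)) + 5271/2 = (13848061/1549 - 20) + 5271/2 = 13817081/1549 + 5271/2 = 35798941/3098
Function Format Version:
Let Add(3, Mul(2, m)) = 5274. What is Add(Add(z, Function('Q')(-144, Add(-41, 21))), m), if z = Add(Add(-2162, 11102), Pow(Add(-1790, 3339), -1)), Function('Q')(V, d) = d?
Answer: Rational(35798941, 3098) ≈ 11556.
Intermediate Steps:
m = Rational(5271, 2) (m = Add(Rational(-3, 2), Mul(Rational(1, 2), 5274)) = Add(Rational(-3, 2), 2637) = Rational(5271, 2) ≈ 2635.5)
z = Rational(13848061, 1549) (z = Add(8940, Pow(1549, -1)) = Add(8940, Rational(1, 1549)) = Rational(13848061, 1549) ≈ 8940.0)
Add(Add(z, Function('Q')(-144, Add(-41, 21))), m) = Add(Add(Rational(13848061, 1549), Add(-41, 21)), Rational(5271, 2)) = Add(Add(Rational(13848061, 1549), -20), Rational(5271, 2)) = Add(Rational(13817081, 1549), Rational(5271, 2)) = Rational(35798941, 3098)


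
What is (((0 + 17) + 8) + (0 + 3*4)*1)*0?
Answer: 0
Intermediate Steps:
(((0 + 17) + 8) + (0 + 3*4)*1)*0 = ((17 + 8) + (0 + 12)*1)*0 = (25 + 12*1)*0 = (25 + 12)*0 = 37*0 = 0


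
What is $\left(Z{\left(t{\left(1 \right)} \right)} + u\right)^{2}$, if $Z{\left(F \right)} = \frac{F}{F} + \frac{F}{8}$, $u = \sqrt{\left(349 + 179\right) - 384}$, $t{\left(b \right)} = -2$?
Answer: $\frac{2601}{16} \approx 162.56$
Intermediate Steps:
$u = 12$ ($u = \sqrt{528 - 384} = \sqrt{144} = 12$)
$Z{\left(F \right)} = 1 + \frac{F}{8}$ ($Z{\left(F \right)} = 1 + F \frac{1}{8} = 1 + \frac{F}{8}$)
$\left(Z{\left(t{\left(1 \right)} \right)} + u\right)^{2} = \left(\left(1 + \frac{1}{8} \left(-2\right)\right) + 12\right)^{2} = \left(\left(1 - \frac{1}{4}\right) + 12\right)^{2} = \left(\frac{3}{4} + 12\right)^{2} = \left(\frac{51}{4}\right)^{2} = \frac{2601}{16}$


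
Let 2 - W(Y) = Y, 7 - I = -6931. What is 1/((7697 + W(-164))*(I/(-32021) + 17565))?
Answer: 32021/4422480872001 ≈ 7.2405e-9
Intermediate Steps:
I = 6938 (I = 7 - 1*(-6931) = 7 + 6931 = 6938)
W(Y) = 2 - Y
1/((7697 + W(-164))*(I/(-32021) + 17565)) = 1/((7697 + (2 - 1*(-164)))*(6938/(-32021) + 17565)) = 1/((7697 + (2 + 164))*(6938*(-1/32021) + 17565)) = 1/((7697 + 166)*(-6938/32021 + 17565)) = 1/(7863*(562441927/32021)) = 1/(4422480872001/32021) = 32021/4422480872001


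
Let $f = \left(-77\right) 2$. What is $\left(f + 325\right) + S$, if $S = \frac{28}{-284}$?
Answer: $\frac{12134}{71} \approx 170.9$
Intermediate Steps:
$f = -154$
$S = - \frac{7}{71}$ ($S = 28 \left(- \frac{1}{284}\right) = - \frac{7}{71} \approx -0.098592$)
$\left(f + 325\right) + S = \left(-154 + 325\right) - \frac{7}{71} = 171 - \frac{7}{71} = \frac{12134}{71}$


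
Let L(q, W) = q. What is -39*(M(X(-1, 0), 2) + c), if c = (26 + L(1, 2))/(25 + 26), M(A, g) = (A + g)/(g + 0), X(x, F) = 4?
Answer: -2340/17 ≈ -137.65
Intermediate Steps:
M(A, g) = (A + g)/g
c = 9/17 (c = (26 + 1)/(25 + 26) = 27/51 = 27*(1/51) = 9/17 ≈ 0.52941)
-39*(M(X(-1, 0), 2) + c) = -39*((4 + 2)/2 + 9/17) = -39*((1/2)*6 + 9/17) = -39*(3 + 9/17) = -39*60/17 = -2340/17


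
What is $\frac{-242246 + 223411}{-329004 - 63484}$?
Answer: $\frac{18835}{392488} \approx 0.047989$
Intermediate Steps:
$\frac{-242246 + 223411}{-329004 - 63484} = - \frac{18835}{-392488} = \left(-18835\right) \left(- \frac{1}{392488}\right) = \frac{18835}{392488}$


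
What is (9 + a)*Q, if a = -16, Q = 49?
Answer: -343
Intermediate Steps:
(9 + a)*Q = (9 - 16)*49 = -7*49 = -343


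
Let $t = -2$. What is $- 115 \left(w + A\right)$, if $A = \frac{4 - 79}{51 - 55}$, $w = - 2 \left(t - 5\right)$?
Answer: $- \frac{15065}{4} \approx -3766.3$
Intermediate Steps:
$w = 14$ ($w = - 2 \left(-2 - 5\right) = \left(-2\right) \left(-7\right) = 14$)
$A = \frac{75}{4}$ ($A = - \frac{75}{-4} = \left(-75\right) \left(- \frac{1}{4}\right) = \frac{75}{4} \approx 18.75$)
$- 115 \left(w + A\right) = - 115 \left(14 + \frac{75}{4}\right) = \left(-115\right) \frac{131}{4} = - \frac{15065}{4}$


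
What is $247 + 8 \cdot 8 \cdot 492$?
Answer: $31735$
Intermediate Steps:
$247 + 8 \cdot 8 \cdot 492 = 247 + 64 \cdot 492 = 247 + 31488 = 31735$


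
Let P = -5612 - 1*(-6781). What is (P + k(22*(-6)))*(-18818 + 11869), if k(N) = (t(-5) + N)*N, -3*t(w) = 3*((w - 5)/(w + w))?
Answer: -130120025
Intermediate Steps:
t(w) = -(-5 + w)/(2*w) (t(w) = -(w - 5)/(w + w) = -(-5 + w)/(2*w))
k(N) = N*(-1 + N) (k(N) = ((½)*(5 - 1*(-5))/(-5) + N)*N = ((½)*(-⅕)*(5 + 5) + N)*N = ((½)*(-⅕)*10 + N)*N = (-1 + N)*N = N*(-1 + N))
P = 1169 (P = -5612 + 6781 = 1169)
(P + k(22*(-6)))*(-18818 + 11869) = (1169 + (22*(-6))*(-1 + 22*(-6)))*(-18818 + 11869) = (1169 - 132*(-1 - 132))*(-6949) = (1169 - 132*(-133))*(-6949) = (1169 + 17556)*(-6949) = 18725*(-6949) = -130120025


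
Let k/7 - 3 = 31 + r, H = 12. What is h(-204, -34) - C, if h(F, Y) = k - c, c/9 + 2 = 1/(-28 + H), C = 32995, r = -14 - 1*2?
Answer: -525607/16 ≈ -32850.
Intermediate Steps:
r = -16 (r = -14 - 2 = -16)
c = -297/16 (c = -18 + 9/(-28 + 12) = -18 + 9/(-16) = -18 + 9*(-1/16) = -18 - 9/16 = -297/16 ≈ -18.563)
k = 126 (k = 21 + 7*(31 - 16) = 21 + 7*15 = 21 + 105 = 126)
h(F, Y) = 2313/16 (h(F, Y) = 126 - 1*(-297/16) = 126 + 297/16 = 2313/16)
h(-204, -34) - C = 2313/16 - 1*32995 = 2313/16 - 32995 = -525607/16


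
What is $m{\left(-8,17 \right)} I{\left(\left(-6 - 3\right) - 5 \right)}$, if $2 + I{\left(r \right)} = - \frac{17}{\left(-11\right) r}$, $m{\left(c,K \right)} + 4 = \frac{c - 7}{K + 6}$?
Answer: $\frac{34775}{3542} \approx 9.8179$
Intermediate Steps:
$m{\left(c,K \right)} = -4 + \frac{-7 + c}{6 + K}$ ($m{\left(c,K \right)} = -4 + \frac{c - 7}{K + 6} = -4 + \frac{-7 + c}{6 + K}$)
$I{\left(r \right)} = -2 + \frac{17}{11 r}$ ($I{\left(r \right)} = -2 - \frac{17}{\left(-11\right) r} = -2 - 17 \left(- \frac{1}{11 r}\right) = -2 + \frac{17}{11 r}$)
$m{\left(-8,17 \right)} I{\left(\left(-6 - 3\right) - 5 \right)} = \frac{-31 - 8 - 68}{6 + 17} \left(-2 + \frac{17}{11 \left(\left(-6 - 3\right) - 5\right)}\right) = \frac{-31 - 8 - 68}{23} \left(-2 + \frac{17}{11 \left(-9 - 5\right)}\right) = \frac{1}{23} \left(-107\right) \left(-2 + \frac{17}{11 \left(-14\right)}\right) = - \frac{107 \left(-2 + \frac{17}{11} \left(- \frac{1}{14}\right)\right)}{23} = - \frac{107 \left(-2 - \frac{17}{154}\right)}{23} = \left(- \frac{107}{23}\right) \left(- \frac{325}{154}\right) = \frac{34775}{3542}$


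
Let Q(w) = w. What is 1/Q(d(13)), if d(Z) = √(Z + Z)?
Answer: √26/26 ≈ 0.19612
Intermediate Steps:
d(Z) = √2*√Z (d(Z) = √(2*Z) = √2*√Z)
1/Q(d(13)) = 1/(√2*√13) = 1/(√26) = √26/26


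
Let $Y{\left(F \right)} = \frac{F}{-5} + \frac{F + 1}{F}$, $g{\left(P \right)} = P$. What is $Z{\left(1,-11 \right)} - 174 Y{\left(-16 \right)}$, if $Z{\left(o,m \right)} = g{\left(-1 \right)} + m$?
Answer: $- \frac{29277}{40} \approx -731.92$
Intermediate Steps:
$Y{\left(F \right)} = - \frac{F}{5} + \frac{1 + F}{F}$ ($Y{\left(F \right)} = F \left(- \frac{1}{5}\right) + \frac{1 + F}{F} = - \frac{F}{5} + \frac{1 + F}{F}$)
$Z{\left(o,m \right)} = -1 + m$
$Z{\left(1,-11 \right)} - 174 Y{\left(-16 \right)} = \left(-1 - 11\right) - 174 \left(1 + \frac{1}{-16} - - \frac{16}{5}\right) = -12 - 174 \left(1 - \frac{1}{16} + \frac{16}{5}\right) = -12 - \frac{28797}{40} = - \frac{29277}{40}$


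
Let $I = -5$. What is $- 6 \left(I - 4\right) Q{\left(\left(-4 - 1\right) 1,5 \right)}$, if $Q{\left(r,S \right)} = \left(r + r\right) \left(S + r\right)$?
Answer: $0$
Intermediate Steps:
$Q{\left(r,S \right)} = 2 r \left(S + r\right)$
$- 6 \left(I - 4\right) Q{\left(\left(-4 - 1\right) 1,5 \right)} = - 6 \left(-5 - 4\right) 2 \left(-4 - 1\right) 1 \left(5 + \left(-4 - 1\right) 1\right) = - 6 \left(-5 - 4\right) 2 \left(\left(-5\right) 1\right) \left(5 - 5\right) = \left(-6\right) \left(-9\right) 2 \left(-5\right) \left(5 - 5\right) = 54 \cdot 2 \left(-5\right) 0 = 54 \cdot 0 = 0$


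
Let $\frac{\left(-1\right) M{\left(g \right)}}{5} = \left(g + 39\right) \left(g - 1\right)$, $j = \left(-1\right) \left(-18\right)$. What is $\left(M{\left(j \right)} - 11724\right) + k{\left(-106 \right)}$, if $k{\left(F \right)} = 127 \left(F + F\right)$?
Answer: $-43493$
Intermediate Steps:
$j = 18$
$M{\left(g \right)} = - 5 \left(-1 + g\right) \left(39 + g\right)$ ($M{\left(g \right)} = - 5 \left(g + 39\right) \left(g - 1\right) = - 5 \left(39 + g\right) \left(-1 + g\right) = - 5 \left(-1 + g\right) \left(39 + g\right)$)
$k{\left(F \right)} = 254 F$ ($k{\left(F \right)} = 127 \cdot 2 F = 254 F$)
$\left(M{\left(j \right)} - 11724\right) + k{\left(-106 \right)} = \left(\left(195 - 3420 - 5 \cdot 18^{2}\right) - 11724\right) + 254 \left(-106\right) = \left(\left(195 - 3420 - 1620\right) - 11724\right) - 26924 = \left(-4845 - 11724\right) - 26924 = -16569 - 26924 = -43493$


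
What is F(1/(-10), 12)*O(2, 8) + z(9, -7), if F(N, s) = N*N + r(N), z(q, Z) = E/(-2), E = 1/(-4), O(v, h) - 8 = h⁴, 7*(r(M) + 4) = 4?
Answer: -19641569/1400 ≈ -14030.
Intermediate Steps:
r(M) = -24/7 (r(M) = -4 + (⅐)*4 = -4 + 4/7 = -24/7)
O(v, h) = 8 + h⁴
E = -¼ ≈ -0.25000
z(q, Z) = ⅛ (z(q, Z) = -¼/(-2) = -¼*(-½) = ⅛)
F(N, s) = -24/7 + N² (F(N, s) = N*N - 24/7 = N² - 24/7 = -24/7 + N²)
F(1/(-10), 12)*O(2, 8) + z(9, -7) = (-24/7 + (1/(-10))²)*(8 + 8⁴) + ⅛ = (-24/7 + (-⅒)²)*(8 + 4096) + ⅛ = (-24/7 + 1/100)*4104 + ⅛ = -2393/700*4104 + ⅛ = -2455218/175 + ⅛ = -19641569/1400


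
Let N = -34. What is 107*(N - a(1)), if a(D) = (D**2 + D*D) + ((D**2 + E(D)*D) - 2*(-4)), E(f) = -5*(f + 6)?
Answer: -1070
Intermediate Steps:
E(f) = -30 - 5*f (E(f) = -5*(6 + f) = -30 - 5*f)
a(D) = 8 + 3*D**2 + D*(-30 - 5*D) (a(D) = (D**2 + D*D) + ((D**2 + (-30 - 5*D)*D) - 2*(-4)) = (D**2 + D**2) + ((D**2 + D*(-30 - 5*D)) + 8) = 2*D**2 + (8 + D**2 + D*(-30 - 5*D)) = 8 + 3*D**2 + D*(-30 - 5*D))
107*(N - a(1)) = 107*(-34 - (8 - 30*1 - 2*1**2)) = 107*(-34 - (8 - 30 - 2*1)) = 107*(-34 - (8 - 30 - 2)) = 107*(-34 - 1*(-24)) = 107*(-34 + 24) = 107*(-10) = -1070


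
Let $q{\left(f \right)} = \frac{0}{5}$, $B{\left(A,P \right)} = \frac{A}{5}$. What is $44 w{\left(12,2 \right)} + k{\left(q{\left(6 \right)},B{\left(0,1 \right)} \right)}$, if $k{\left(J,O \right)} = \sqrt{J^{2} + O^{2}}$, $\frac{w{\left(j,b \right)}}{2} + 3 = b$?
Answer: $-88$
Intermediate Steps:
$w{\left(j,b \right)} = -6 + 2 b$
$B{\left(A,P \right)} = \frac{A}{5}$ ($B{\left(A,P \right)} = A \frac{1}{5} = \frac{A}{5}$)
$q{\left(f \right)} = 0$ ($q{\left(f \right)} = 0 \cdot \frac{1}{5} = 0$)
$44 w{\left(12,2 \right)} + k{\left(q{\left(6 \right)},B{\left(0,1 \right)} \right)} = 44 \left(-6 + 2 \cdot 2\right) + \sqrt{0^{2} + \left(\frac{1}{5} \cdot 0\right)^{2}} = 44 \left(-6 + 4\right) + \sqrt{0 + 0^{2}} = 44 \left(-2\right) + \sqrt{0 + 0} = -88 + \sqrt{0} = -88 + 0 = -88$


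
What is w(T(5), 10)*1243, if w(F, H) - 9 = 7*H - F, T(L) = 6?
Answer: 90739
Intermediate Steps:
w(F, H) = 9 - F + 7*H (w(F, H) = 9 + (7*H - F) = 9 + (-F + 7*H) = 9 - F + 7*H)
w(T(5), 10)*1243 = (9 - 1*6 + 7*10)*1243 = (9 - 6 + 70)*1243 = 73*1243 = 90739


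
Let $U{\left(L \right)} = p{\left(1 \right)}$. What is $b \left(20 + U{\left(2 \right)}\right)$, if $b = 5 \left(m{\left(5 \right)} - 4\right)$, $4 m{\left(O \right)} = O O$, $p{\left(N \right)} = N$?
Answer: $\frac{945}{4} \approx 236.25$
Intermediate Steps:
$U{\left(L \right)} = 1$
$m{\left(O \right)} = \frac{O^{2}}{4}$ ($m{\left(O \right)} = \frac{O O}{4} = \frac{O^{2}}{4}$)
$b = \frac{45}{4}$ ($b = 5 \left(\frac{5^{2}}{4} - 4\right) = 5 \left(\frac{1}{4} \cdot 25 - 4\right) = 5 \left(\frac{25}{4} - 4\right) = 5 \cdot \frac{9}{4} = \frac{45}{4} \approx 11.25$)
$b \left(20 + U{\left(2 \right)}\right) = \frac{45 \left(20 + 1\right)}{4} = \frac{45}{4} \cdot 21 = \frac{945}{4}$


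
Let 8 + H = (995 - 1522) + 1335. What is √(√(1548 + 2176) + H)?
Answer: √(800 + 14*√19) ≈ 29.343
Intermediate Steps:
H = 800 (H = -8 + ((995 - 1522) + 1335) = -8 + (-527 + 1335) = -8 + 808 = 800)
√(√(1548 + 2176) + H) = √(√(1548 + 2176) + 800) = √(√3724 + 800) = √(14*√19 + 800) = √(800 + 14*√19)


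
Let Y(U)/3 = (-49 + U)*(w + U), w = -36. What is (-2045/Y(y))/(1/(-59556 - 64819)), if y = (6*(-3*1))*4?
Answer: 254346875/39204 ≈ 6487.8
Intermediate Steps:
y = -72 (y = (6*(-3))*4 = -18*4 = -72)
Y(U) = 3*(-49 + U)*(-36 + U) (Y(U) = 3*((-49 + U)*(-36 + U)) = 3*(-49 + U)*(-36 + U))
(-2045/Y(y))/(1/(-59556 - 64819)) = (-2045/(5292 - 255*(-72) + 3*(-72)²))/(1/(-59556 - 64819)) = (-2045/(5292 + 18360 + 3*5184))/(1/(-124375)) = (-2045/(5292 + 18360 + 15552))/(-1/124375) = -2045/39204*(-124375) = 254346875/39204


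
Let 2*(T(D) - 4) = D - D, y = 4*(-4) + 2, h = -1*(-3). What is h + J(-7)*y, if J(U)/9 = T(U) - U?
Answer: -1383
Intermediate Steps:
h = 3
y = -14 (y = -16 + 2 = -14)
T(D) = 4 (T(D) = 4 + (D - D)/2 = 4 + (½)*0 = 4 + 0 = 4)
J(U) = 36 - 9*U (J(U) = 9*(4 - U) = 36 - 9*U)
h + J(-7)*y = 3 + (36 - 9*(-7))*(-14) = 3 + (36 + 63)*(-14) = 3 + 99*(-14) = 3 - 1386 = -1383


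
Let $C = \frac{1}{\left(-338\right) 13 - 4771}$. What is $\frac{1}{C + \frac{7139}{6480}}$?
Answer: $\frac{3959280}{4361497} \approx 0.90778$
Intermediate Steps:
$C = - \frac{1}{9165}$ ($C = \frac{1}{-4394 - 4771} = \frac{1}{-9165} = - \frac{1}{9165} \approx -0.00010911$)
$\frac{1}{C + \frac{7139}{6480}} = \frac{1}{- \frac{1}{9165} + \frac{7139}{6480}} = \frac{1}{\frac{4361497}{3959280}} = \frac{3959280}{4361497}$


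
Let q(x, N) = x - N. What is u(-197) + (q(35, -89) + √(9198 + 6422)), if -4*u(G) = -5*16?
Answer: 144 + 2*√3905 ≈ 268.98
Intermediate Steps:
u(G) = 20 (u(G) = -(-5)*16/4 = -¼*(-80) = 20)
u(-197) + (q(35, -89) + √(9198 + 6422)) = 20 + ((35 - 1*(-89)) + √(9198 + 6422)) = 20 + ((35 + 89) + √15620) = 20 + (124 + 2*√3905) = 144 + 2*√3905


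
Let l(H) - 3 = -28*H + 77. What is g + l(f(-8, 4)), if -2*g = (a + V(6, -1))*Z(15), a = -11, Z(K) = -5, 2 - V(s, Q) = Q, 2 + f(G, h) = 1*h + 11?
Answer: -304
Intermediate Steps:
f(G, h) = 9 + h (f(G, h) = -2 + (1*h + 11) = -2 + (h + 11) = -2 + (11 + h) = 9 + h)
V(s, Q) = 2 - Q
g = -20 (g = -(-11 + (2 - 1*(-1)))*(-5)/2 = -(-11 + (2 + 1))*(-5)/2 = -(-11 + 3)*(-5)/2 = -(-4)*(-5) = -½*40 = -20)
l(H) = 80 - 28*H (l(H) = 3 + (-28*H + 77) = 3 + (77 - 28*H) = 80 - 28*H)
g + l(f(-8, 4)) = -20 + (80 - 28*(9 + 4)) = -20 + (80 - 28*13) = -20 + (80 - 364) = -20 - 284 = -304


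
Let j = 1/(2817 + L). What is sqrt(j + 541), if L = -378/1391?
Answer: 4*sqrt(57673886435095)/1306023 ≈ 23.259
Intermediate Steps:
L = -378/1391 (L = -378*1/1391 = -378/1391 ≈ -0.27175)
j = 1391/3918069 (j = 1/(2817 - 378/1391) = 1/(3918069/1391) = 1391/3918069 ≈ 0.00035502)
sqrt(j + 541) = sqrt(1391/3918069 + 541) = sqrt(2119676720/3918069) = 4*sqrt(57673886435095)/1306023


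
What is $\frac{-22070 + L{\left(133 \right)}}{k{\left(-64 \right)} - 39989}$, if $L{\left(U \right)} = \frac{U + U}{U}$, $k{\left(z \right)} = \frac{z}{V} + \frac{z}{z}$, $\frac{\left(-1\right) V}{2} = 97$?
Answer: $\frac{535149}{969701} \approx 0.55187$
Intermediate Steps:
$V = -194$ ($V = \left(-2\right) 97 = -194$)
$k{\left(z \right)} = 1 - \frac{z}{194}$ ($k{\left(z \right)} = \frac{z}{-194} + \frac{z}{z} = z \left(- \frac{1}{194}\right) + 1 = - \frac{z}{194} + 1 = 1 - \frac{z}{194}$)
$L{\left(U \right)} = 2$ ($L{\left(U \right)} = \frac{2 U}{U} = 2$)
$\frac{-22070 + L{\left(133 \right)}}{k{\left(-64 \right)} - 39989} = \frac{-22070 + 2}{\left(1 - - \frac{32}{97}\right) - 39989} = - \frac{22068}{\left(1 + \frac{32}{97}\right) - 39989} = - \frac{22068}{\frac{129}{97} - 39989} = - \frac{22068}{- \frac{3878804}{97}} = \left(-22068\right) \left(- \frac{97}{3878804}\right) = \frac{535149}{969701}$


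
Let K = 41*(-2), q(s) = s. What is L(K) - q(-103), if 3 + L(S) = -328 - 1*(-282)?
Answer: 54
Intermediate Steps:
K = -82
L(S) = -49 (L(S) = -3 + (-328 - 1*(-282)) = -3 + (-328 + 282) = -3 - 46 = -49)
L(K) - q(-103) = -49 - 1*(-103) = -49 + 103 = 54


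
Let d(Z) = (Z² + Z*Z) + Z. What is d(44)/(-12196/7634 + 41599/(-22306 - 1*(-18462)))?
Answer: -57457697968/182224095 ≈ -315.31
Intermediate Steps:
d(Z) = Z + 2*Z² (d(Z) = (Z² + Z²) + Z = 2*Z² + Z = Z + 2*Z²)
d(44)/(-12196/7634 + 41599/(-22306 - 1*(-18462))) = (44*(1 + 2*44))/(-12196/7634 + 41599/(-22306 - 1*(-18462))) = (44*(1 + 88))/(-12196*1/7634 + 41599/(-22306 + 18462)) = (44*89)/(-6098/3817 + 41599/(-3844)) = 3916/(-6098/3817 + 41599*(-1/3844)) = 3916/(-6098/3817 - 41599/3844) = 3916/(-182224095/14672548) = 3916*(-14672548/182224095) = -57457697968/182224095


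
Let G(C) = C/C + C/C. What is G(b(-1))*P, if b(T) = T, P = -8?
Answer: -16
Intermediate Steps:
G(C) = 2 (G(C) = 1 + 1 = 2)
G(b(-1))*P = 2*(-8) = -16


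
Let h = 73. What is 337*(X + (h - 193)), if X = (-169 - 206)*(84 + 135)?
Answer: -27716565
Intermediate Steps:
X = -82125 (X = -375*219 = -82125)
337*(X + (h - 193)) = 337*(-82125 + (73 - 193)) = 337*(-82125 - 120) = 337*(-82245) = -27716565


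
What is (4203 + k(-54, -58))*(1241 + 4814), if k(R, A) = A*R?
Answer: 44413425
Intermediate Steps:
(4203 + k(-54, -58))*(1241 + 4814) = (4203 - 58*(-54))*(1241 + 4814) = (4203 + 3132)*6055 = 7335*6055 = 44413425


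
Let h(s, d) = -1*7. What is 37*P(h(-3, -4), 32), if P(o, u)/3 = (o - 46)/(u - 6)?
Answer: -5883/26 ≈ -226.27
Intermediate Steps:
h(s, d) = -7
P(o, u) = 3*(-46 + o)/(-6 + u) (P(o, u) = 3*((o - 46)/(u - 6)) = 3*((-46 + o)/(-6 + u)) = 3*(-46 + o)/(-6 + u))
37*P(h(-3, -4), 32) = 37*(3*(-46 - 7)/(-6 + 32)) = 37*(3*(-53)/26) = 37*(3*(1/26)*(-53)) = 37*(-159/26) = -5883/26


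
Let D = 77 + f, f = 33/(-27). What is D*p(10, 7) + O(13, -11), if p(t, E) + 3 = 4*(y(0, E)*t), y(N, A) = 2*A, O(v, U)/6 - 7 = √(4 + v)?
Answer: 380252/9 + 6*√17 ≈ 42275.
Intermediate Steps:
O(v, U) = 42 + 6*√(4 + v)
f = -11/9 (f = 33*(-1/27) = -11/9 ≈ -1.2222)
p(t, E) = -3 + 8*E*t (p(t, E) = -3 + 4*((2*E)*t) = -3 + 4*(2*E*t) = -3 + 8*E*t)
D = 682/9 (D = 77 - 11/9 = 682/9 ≈ 75.778)
D*p(10, 7) + O(13, -11) = 682*(-3 + 8*7*10)/9 + (42 + 6*√(4 + 13)) = 682*(-3 + 560)/9 + (42 + 6*√17) = (682/9)*557 + (42 + 6*√17) = 379874/9 + (42 + 6*√17) = 380252/9 + 6*√17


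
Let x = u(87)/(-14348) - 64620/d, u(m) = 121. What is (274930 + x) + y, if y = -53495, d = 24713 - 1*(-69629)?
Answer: 149868844112409/676809508 ≈ 2.2143e+5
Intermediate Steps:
d = 94342 (d = 24713 + 69629 = 94342)
x = -469291571/676809508 (x = 121/(-14348) - 64620/94342 = 121*(-1/14348) - 64620*1/94342 = -121/14348 - 32310/47171 = -469291571/676809508 ≈ -0.69339)
(274930 + x) + y = (274930 - 469291571/676809508) - 53495 = 186074768742869/676809508 - 53495 = 149868844112409/676809508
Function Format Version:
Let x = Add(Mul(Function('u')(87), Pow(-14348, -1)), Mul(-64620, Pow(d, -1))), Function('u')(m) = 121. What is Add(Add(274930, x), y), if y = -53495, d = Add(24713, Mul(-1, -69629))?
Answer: Rational(149868844112409, 676809508) ≈ 2.2143e+5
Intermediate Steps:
d = 94342 (d = Add(24713, 69629) = 94342)
x = Rational(-469291571, 676809508) (x = Add(Mul(121, Pow(-14348, -1)), Mul(-64620, Pow(94342, -1))) = Add(Mul(121, Rational(-1, 14348)), Mul(-64620, Rational(1, 94342))) = Add(Rational(-121, 14348), Rational(-32310, 47171)) = Rational(-469291571, 676809508) ≈ -0.69339)
Add(Add(274930, x), y) = Add(Add(274930, Rational(-469291571, 676809508)), -53495) = Add(Rational(186074768742869, 676809508), -53495) = Rational(149868844112409, 676809508)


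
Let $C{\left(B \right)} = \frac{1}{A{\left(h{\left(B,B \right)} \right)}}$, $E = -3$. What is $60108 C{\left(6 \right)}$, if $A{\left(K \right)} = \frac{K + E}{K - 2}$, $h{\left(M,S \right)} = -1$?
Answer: $45081$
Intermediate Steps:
$A{\left(K \right)} = \frac{-3 + K}{-2 + K}$ ($A{\left(K \right)} = \frac{K - 3}{K - 2} = \frac{-3 + K}{-2 + K}$)
$C{\left(B \right)} = \frac{3}{4}$ ($C{\left(B \right)} = \frac{1}{\frac{1}{-2 - 1} \left(-3 - 1\right)} = \frac{1}{\frac{1}{-3} \left(-4\right)} = \frac{1}{\left(- \frac{1}{3}\right) \left(-4\right)} = \frac{1}{\frac{4}{3}} = \frac{3}{4}$)
$60108 C{\left(6 \right)} = 60108 \cdot \frac{3}{4} = 45081$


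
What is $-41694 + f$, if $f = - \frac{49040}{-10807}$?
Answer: $- \frac{450538018}{10807} \approx -41689.0$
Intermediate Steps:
$f = \frac{49040}{10807}$ ($f = \left(-49040\right) \left(- \frac{1}{10807}\right) = \frac{49040}{10807} \approx 4.5378$)
$-41694 + f = -41694 + \frac{49040}{10807} = - \frac{450538018}{10807}$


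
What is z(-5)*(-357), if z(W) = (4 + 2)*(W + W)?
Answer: 21420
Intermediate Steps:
z(W) = 12*W (z(W) = 6*(2*W) = 12*W)
z(-5)*(-357) = (12*(-5))*(-357) = -60*(-357) = 21420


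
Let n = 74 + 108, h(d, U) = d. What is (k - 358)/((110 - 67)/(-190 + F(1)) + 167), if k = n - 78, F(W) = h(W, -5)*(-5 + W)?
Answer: -49276/32355 ≈ -1.5230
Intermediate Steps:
n = 182
F(W) = W*(-5 + W)
k = 104 (k = 182 - 78 = 104)
(k - 358)/((110 - 67)/(-190 + F(1)) + 167) = (104 - 358)/((110 - 67)/(-190 + 1*(-5 + 1)) + 167) = -254/(43/(-190 + 1*(-4)) + 167) = -254/(43/(-190 - 4) + 167) = -254/(43/(-194) + 167) = -254/(43*(-1/194) + 167) = -254/(-43/194 + 167) = -254/32355/194 = -254*194/32355 = -49276/32355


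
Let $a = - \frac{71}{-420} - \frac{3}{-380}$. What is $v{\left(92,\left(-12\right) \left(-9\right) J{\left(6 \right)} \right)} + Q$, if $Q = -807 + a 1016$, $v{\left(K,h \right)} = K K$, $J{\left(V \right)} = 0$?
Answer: $\frac{15634363}{1995} \approx 7836.8$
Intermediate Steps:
$a = \frac{353}{1995}$ ($a = \left(-71\right) \left(- \frac{1}{420}\right) - - \frac{3}{380} = \frac{71}{420} + \frac{3}{380} = \frac{353}{1995} \approx 0.17694$)
$v{\left(K,h \right)} = K^{2}$
$Q = - \frac{1251317}{1995}$ ($Q = -807 + \frac{353}{1995} \cdot 1016 = -807 + \frac{358648}{1995} = - \frac{1251317}{1995} \approx -627.23$)
$v{\left(92,\left(-12\right) \left(-9\right) J{\left(6 \right)} \right)} + Q = 92^{2} - \frac{1251317}{1995} = 8464 - \frac{1251317}{1995} = \frac{15634363}{1995}$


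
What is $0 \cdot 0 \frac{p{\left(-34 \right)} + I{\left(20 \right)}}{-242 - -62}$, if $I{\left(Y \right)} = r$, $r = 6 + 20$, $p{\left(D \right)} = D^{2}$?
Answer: $0$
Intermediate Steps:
$r = 26$
$I{\left(Y \right)} = 26$
$0 \cdot 0 \frac{p{\left(-34 \right)} + I{\left(20 \right)}}{-242 - -62} = 0 \cdot 0 \frac{\left(-34\right)^{2} + 26}{-242 - -62} = 0 \frac{1156 + 26}{-242 + \left(80 - 18\right)} = 0 \frac{1182}{-242 + 62} = 0 \frac{1182}{-180} = 0 \cdot 1182 \left(- \frac{1}{180}\right) = 0 \left(- \frac{197}{30}\right) = 0$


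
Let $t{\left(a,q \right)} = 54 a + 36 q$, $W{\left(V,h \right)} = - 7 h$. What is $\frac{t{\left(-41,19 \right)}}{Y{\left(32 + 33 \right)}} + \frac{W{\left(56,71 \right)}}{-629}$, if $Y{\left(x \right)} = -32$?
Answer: $\frac{489137}{10064} \approx 48.603$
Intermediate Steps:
$t{\left(a,q \right)} = 36 q + 54 a$
$\frac{t{\left(-41,19 \right)}}{Y{\left(32 + 33 \right)}} + \frac{W{\left(56,71 \right)}}{-629} = \frac{36 \cdot 19 + 54 \left(-41\right)}{-32} + \frac{\left(-7\right) 71}{-629} = \left(684 - 2214\right) \left(- \frac{1}{32}\right) - - \frac{497}{629} = \left(-1530\right) \left(- \frac{1}{32}\right) + \frac{497}{629} = \frac{765}{16} + \frac{497}{629} = \frac{489137}{10064}$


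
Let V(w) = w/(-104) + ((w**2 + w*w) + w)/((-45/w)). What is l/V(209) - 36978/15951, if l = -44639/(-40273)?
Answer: -944884525154034518/407589251520480601 ≈ -2.3182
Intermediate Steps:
V(w) = -w/104 - w*(w + 2*w**2)/45 (V(w) = w*(-1/104) + ((w**2 + w**2) + w)*(-w/45) = -w/104 + (2*w**2 + w)*(-w/45) = -w/104 + (w + 2*w**2)*(-w/45) = -w/104 - w*(w + 2*w**2)/45)
l = 44639/40273 (l = -44639*(-1/40273) = 44639/40273 ≈ 1.1084)
l/V(209) - 36978/15951 = 44639/(40273*((-1/4680*209*(45 + 104*209 + 208*209**2)))) - 36978/15951 = 44639/(40273*((-1/4680*209*(45 + 21736 + 208*43681)))) - 36978*1/15951 = 44639/(40273*((-1/4680*209*(45 + 21736 + 9085648)))) - 12326/5317 = 44639/(40273*((-1/4680*209*9107429))) - 12326/5317 = 44639/(40273*(-1903452661/4680)) - 12326/5317 = (44639/40273)*(-4680/1903452661) - 12326/5317 = -208910520/76657749016453 - 12326/5317 = -944884525154034518/407589251520480601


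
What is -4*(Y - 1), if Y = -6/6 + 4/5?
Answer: 24/5 ≈ 4.8000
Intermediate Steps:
Y = -⅕ (Y = -6*⅙ + 4*(⅕) = -1 + ⅘ = -⅕ ≈ -0.20000)
-4*(Y - 1) = -4*(-⅕ - 1) = -4*(-6/5) = 24/5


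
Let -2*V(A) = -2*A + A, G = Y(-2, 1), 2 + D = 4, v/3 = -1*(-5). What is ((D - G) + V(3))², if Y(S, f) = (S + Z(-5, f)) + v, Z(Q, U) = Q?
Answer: 81/4 ≈ 20.250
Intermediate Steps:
v = 15 (v = 3*(-1*(-5)) = 3*5 = 15)
D = 2 (D = -2 + 4 = 2)
Y(S, f) = 10 + S (Y(S, f) = (S - 5) + 15 = (-5 + S) + 15 = 10 + S)
G = 8 (G = 10 - 2 = 8)
V(A) = A/2 (V(A) = -(-2*A + A)/2 = -(-1)*A/2 = A/2)
((D - G) + V(3))² = ((2 - 1*8) + (½)*3)² = ((2 - 8) + 3/2)² = (-6 + 3/2)² = (-9/2)² = 81/4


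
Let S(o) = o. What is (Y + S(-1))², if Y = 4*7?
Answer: 729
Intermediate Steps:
Y = 28
(Y + S(-1))² = (28 - 1)² = 27² = 729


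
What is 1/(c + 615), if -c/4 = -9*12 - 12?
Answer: 1/1095 ≈ 0.00091324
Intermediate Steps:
c = 480 (c = -4*(-9*12 - 12) = -4*(-108 - 12) = -4*(-120) = 480)
1/(c + 615) = 1/(480 + 615) = 1/1095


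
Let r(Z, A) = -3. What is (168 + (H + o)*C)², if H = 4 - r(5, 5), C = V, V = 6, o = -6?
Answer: 30276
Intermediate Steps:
C = 6
H = 7 (H = 4 - 1*(-3) = 4 + 3 = 7)
(168 + (H + o)*C)² = (168 + (7 - 6)*6)² = (168 + 1*6)² = (168 + 6)² = 174² = 30276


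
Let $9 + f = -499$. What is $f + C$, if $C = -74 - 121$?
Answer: $-703$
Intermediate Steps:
$f = -508$ ($f = -9 - 499 = -508$)
$C = -195$
$f + C = -508 - 195 = -703$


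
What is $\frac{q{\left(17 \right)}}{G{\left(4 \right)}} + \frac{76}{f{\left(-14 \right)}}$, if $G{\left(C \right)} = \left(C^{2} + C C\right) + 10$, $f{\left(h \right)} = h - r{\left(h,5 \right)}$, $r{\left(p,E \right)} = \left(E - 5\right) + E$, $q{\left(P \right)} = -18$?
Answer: $- \frac{31}{7} \approx -4.4286$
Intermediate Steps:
$r{\left(p,E \right)} = -5 + 2 E$ ($r{\left(p,E \right)} = \left(-5 + E\right) + E = -5 + 2 E$)
$f{\left(h \right)} = -5 + h$ ($f{\left(h \right)} = h - \left(-5 + 2 \cdot 5\right) = h - \left(-5 + 10\right) = h - 5 = -5 + h$)
$G{\left(C \right)} = 10 + 2 C^{2}$ ($G{\left(C \right)} = \left(C^{2} + C^{2}\right) + 10 = 2 C^{2} + 10 = 10 + 2 C^{2}$)
$\frac{q{\left(17 \right)}}{G{\left(4 \right)}} + \frac{76}{f{\left(-14 \right)}} = - \frac{18}{10 + 2 \cdot 4^{2}} + \frac{76}{-5 - 14} = - \frac{18}{10 + 2 \cdot 16} + \frac{76}{-19} = - \frac{18}{10 + 32} + 76 \left(- \frac{1}{19}\right) = - \frac{18}{42} - 4 = \left(-18\right) \frac{1}{42} - 4 = - \frac{3}{7} - 4 = - \frac{31}{7}$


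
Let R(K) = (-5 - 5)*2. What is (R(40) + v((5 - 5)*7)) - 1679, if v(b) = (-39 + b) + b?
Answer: -1738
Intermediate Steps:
R(K) = -20 (R(K) = -10*2 = -20)
v(b) = -39 + 2*b
(R(40) + v((5 - 5)*7)) - 1679 = (-20 + (-39 + 2*((5 - 5)*7))) - 1679 = (-20 + (-39 + 2*(0*7))) - 1679 = (-20 + (-39 + 2*0)) - 1679 = (-20 + (-39 + 0)) - 1679 = (-20 - 39) - 1679 = -59 - 1679 = -1738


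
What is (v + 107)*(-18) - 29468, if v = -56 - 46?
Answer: -29558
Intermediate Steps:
v = -102
(v + 107)*(-18) - 29468 = (-102 + 107)*(-18) - 29468 = 5*(-18) - 29468 = -90 - 29468 = -29558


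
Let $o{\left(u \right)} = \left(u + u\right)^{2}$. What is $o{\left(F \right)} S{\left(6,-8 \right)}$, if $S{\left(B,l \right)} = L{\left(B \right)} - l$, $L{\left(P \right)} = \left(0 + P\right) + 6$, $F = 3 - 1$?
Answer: $320$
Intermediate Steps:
$F = 2$ ($F = 3 - 1 = 2$)
$o{\left(u \right)} = 4 u^{2}$ ($o{\left(u \right)} = \left(2 u\right)^{2} = 4 u^{2}$)
$L{\left(P \right)} = 6 + P$ ($L{\left(P \right)} = P + 6 = 6 + P$)
$S{\left(B,l \right)} = 6 + B - l$ ($S{\left(B,l \right)} = \left(6 + B\right) - l = 6 + B - l$)
$o{\left(F \right)} S{\left(6,-8 \right)} = 4 \cdot 2^{2} \left(6 + 6 - -8\right) = 4 \cdot 4 \left(6 + 6 + 8\right) = 16 \cdot 20 = 320$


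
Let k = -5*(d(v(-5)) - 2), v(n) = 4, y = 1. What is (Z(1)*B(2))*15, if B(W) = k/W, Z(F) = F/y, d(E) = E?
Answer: -75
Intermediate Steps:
Z(F) = F (Z(F) = F/1 = F*1 = F)
k = -10 (k = -5*(4 - 2) = -5*2 = -10)
B(W) = -10/W
(Z(1)*B(2))*15 = (1*(-10/2))*15 = (1*(-10*1/2))*15 = (1*(-5))*15 = -5*15 = -75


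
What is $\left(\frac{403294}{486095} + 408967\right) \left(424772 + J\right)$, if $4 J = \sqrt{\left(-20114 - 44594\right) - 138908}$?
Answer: $\frac{84443491527062748}{486095} + \frac{596391651477 i \sqrt{1414}}{486095} \approx 1.7372 \cdot 10^{11} + 4.6135 \cdot 10^{7} i$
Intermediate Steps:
$J = 3 i \sqrt{1414}$ ($J = \frac{\sqrt{\left(-20114 - 44594\right) - 138908}}{4} = \frac{\sqrt{-64708 - 138908}}{4} = \frac{\sqrt{-203616}}{4} = \frac{12 i \sqrt{1414}}{4} = 3 i \sqrt{1414} \approx 112.81 i$)
$\left(\frac{403294}{486095} + 408967\right) \left(424772 + J\right) = \left(\frac{403294}{486095} + 408967\right) \left(424772 + 3 i \sqrt{1414}\right) = \frac{198797217159 \left(424772 + 3 i \sqrt{1414}\right)}{486095} = \frac{84443491527062748}{486095} + \frac{596391651477 i \sqrt{1414}}{486095}$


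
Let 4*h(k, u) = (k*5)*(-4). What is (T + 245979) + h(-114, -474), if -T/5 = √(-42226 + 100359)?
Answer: 246549 - 5*√58133 ≈ 2.4534e+5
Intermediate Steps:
T = -5*√58133 (T = -5*√(-42226 + 100359) = -5*√58133 ≈ -1205.5)
h(k, u) = -5*k (h(k, u) = ((k*5)*(-4))/4 = ((5*k)*(-4))/4 = (-20*k)/4 = -5*k)
(T + 245979) + h(-114, -474) = (-5*√58133 + 245979) - 5*(-114) = (245979 - 5*√58133) + 570 = 246549 - 5*√58133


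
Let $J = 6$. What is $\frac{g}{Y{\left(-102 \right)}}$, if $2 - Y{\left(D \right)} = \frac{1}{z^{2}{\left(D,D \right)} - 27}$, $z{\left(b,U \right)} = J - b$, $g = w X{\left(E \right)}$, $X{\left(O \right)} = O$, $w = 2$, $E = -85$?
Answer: $- \frac{116370}{1369} \approx -85.004$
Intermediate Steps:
$g = -170$ ($g = 2 \left(-85\right) = -170$)
$z{\left(b,U \right)} = 6 - b$
$Y{\left(D \right)} = 2 - \frac{1}{-27 + \left(6 - D\right)^{2}}$ ($Y{\left(D \right)} = 2 - \frac{1}{\left(6 - D\right)^{2} - 27} = 2 - \frac{1}{-27 + \left(6 - D\right)^{2}}$)
$\frac{g}{Y{\left(-102 \right)}} = - \frac{170}{\frac{1}{-27 + \left(-6 - 102\right)^{2}} \left(-55 + 2 \left(-6 - 102\right)^{2}\right)} = - \frac{170}{\frac{1}{-27 + \left(-108\right)^{2}} \left(-55 + 2 \left(-108\right)^{2}\right)} = - \frac{170}{\frac{1}{-27 + 11664} \left(-55 + 2 \cdot 11664\right)} = - \frac{170}{\frac{1}{11637} \left(-55 + 23328\right)} = - \frac{170}{\frac{1}{11637} \cdot 23273} = - \frac{170}{\frac{23273}{11637}} = \left(-170\right) \frac{11637}{23273} = - \frac{116370}{1369}$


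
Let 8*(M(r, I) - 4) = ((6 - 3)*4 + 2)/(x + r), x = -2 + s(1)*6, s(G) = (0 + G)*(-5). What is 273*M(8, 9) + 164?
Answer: 39555/32 ≈ 1236.1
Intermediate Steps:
s(G) = -5*G (s(G) = G*(-5) = -5*G)
x = -32 (x = -2 - 5*1*6 = -2 - 5*6 = -2 - 30 = -32)
M(r, I) = 4 + 7/(4*(-32 + r)) (M(r, I) = 4 + (((6 - 3)*4 + 2)/(-32 + r))/8 = 4 + ((3*4 + 2)/(-32 + r))/8 = 4 + ((12 + 2)/(-32 + r))/8 = 4 + (14/(-32 + r))/8 = 4 + 7/(4*(-32 + r)))
273*M(8, 9) + 164 = 273*((-505 + 16*8)/(4*(-32 + 8))) + 164 = 273*((¼)*(-505 + 128)/(-24)) + 164 = 273*((¼)*(-1/24)*(-377)) + 164 = 273*(377/96) + 164 = 34307/32 + 164 = 39555/32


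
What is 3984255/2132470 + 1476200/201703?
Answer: 790317680053/86025119282 ≈ 9.1871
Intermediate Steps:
3984255/2132470 + 1476200/201703 = 3984255*(1/2132470) + 1476200*(1/201703) = 796851/426494 + 1476200/201703 = 790317680053/86025119282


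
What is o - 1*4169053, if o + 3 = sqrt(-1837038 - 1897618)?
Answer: -4169056 + 8*I*sqrt(58354) ≈ -4.1691e+6 + 1932.5*I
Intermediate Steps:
o = -3 + 8*I*sqrt(58354) (o = -3 + sqrt(-1837038 - 1897618) = -3 + sqrt(-3734656) = -3 + 8*I*sqrt(58354) ≈ -3.0 + 1932.5*I)
o - 1*4169053 = (-3 + 8*I*sqrt(58354)) - 1*4169053 = (-3 + 8*I*sqrt(58354)) - 4169053 = -4169056 + 8*I*sqrt(58354)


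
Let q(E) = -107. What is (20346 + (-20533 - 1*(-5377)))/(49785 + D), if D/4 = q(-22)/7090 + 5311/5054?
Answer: 15497711950/148673949329 ≈ 0.10424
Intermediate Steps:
D = 37114212/8958215 (D = 4*(-107/7090 + 5311/5054) = 4*(9278553/8958215) = 37114212/8958215 ≈ 4.1430)
(20346 + (-20533 - 1*(-5377)))/(49785 + D) = (20346 + (-20533 - 1*(-5377)))/(49785 + 37114212/8958215) = (20346 + (-20533 + 5377))/(446021847987/8958215) = (20346 - 15156)*(8958215/446021847987) = 5190*(8958215/446021847987) = 15497711950/148673949329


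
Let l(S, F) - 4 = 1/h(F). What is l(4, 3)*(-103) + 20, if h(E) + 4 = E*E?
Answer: -2063/5 ≈ -412.60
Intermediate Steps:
h(E) = -4 + E**2 (h(E) = -4 + E*E = -4 + E**2)
l(S, F) = 4 + 1/(-4 + F**2)
l(4, 3)*(-103) + 20 = ((-15 + 4*3**2)/(-4 + 3**2))*(-103) + 20 = ((-15 + 4*9)/(-4 + 9))*(-103) + 20 = ((-15 + 36)/5)*(-103) + 20 = ((1/5)*21)*(-103) + 20 = (21/5)*(-103) + 20 = -2163/5 + 20 = -2063/5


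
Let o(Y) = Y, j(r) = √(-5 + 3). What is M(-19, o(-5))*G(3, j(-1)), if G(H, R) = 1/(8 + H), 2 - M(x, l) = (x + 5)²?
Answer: -194/11 ≈ -17.636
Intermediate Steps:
j(r) = I*√2 (j(r) = √(-2) = I*√2)
M(x, l) = 2 - (5 + x)² (M(x, l) = 2 - (x + 5)² = 2 - (5 + x)²)
M(-19, o(-5))*G(3, j(-1)) = (2 - (5 - 19)²)/(8 + 3) = (2 - 1*(-14)²)/11 = (2 - 1*196)*(1/11) = (2 - 196)*(1/11) = -194*1/11 = -194/11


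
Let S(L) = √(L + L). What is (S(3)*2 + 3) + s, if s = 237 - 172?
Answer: 68 + 2*√6 ≈ 72.899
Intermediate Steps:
s = 65
S(L) = √2*√L (S(L) = √(2*L) = √2*√L)
(S(3)*2 + 3) + s = ((√2*√3)*2 + 3) + 65 = (√6*2 + 3) + 65 = (2*√6 + 3) + 65 = (3 + 2*√6) + 65 = 68 + 2*√6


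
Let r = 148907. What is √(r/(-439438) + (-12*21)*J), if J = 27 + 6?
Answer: I*√1605932900992970/439438 ≈ 91.194*I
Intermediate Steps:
J = 33
√(r/(-439438) + (-12*21)*J) = √(148907/(-439438) - 12*21*33) = √(148907*(-1/439438) - 252*33) = √(-148907/439438 - 8316) = √(-3654515315/439438) = I*√1605932900992970/439438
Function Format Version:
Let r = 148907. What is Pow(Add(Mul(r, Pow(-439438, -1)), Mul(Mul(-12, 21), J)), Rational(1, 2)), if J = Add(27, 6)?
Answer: Mul(Rational(1, 439438), I, Pow(1605932900992970, Rational(1, 2))) ≈ Mul(91.194, I)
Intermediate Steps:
J = 33
Pow(Add(Mul(r, Pow(-439438, -1)), Mul(Mul(-12, 21), J)), Rational(1, 2)) = Pow(Add(Mul(148907, Pow(-439438, -1)), Mul(Mul(-12, 21), 33)), Rational(1, 2)) = Pow(Add(Mul(148907, Rational(-1, 439438)), Mul(-252, 33)), Rational(1, 2)) = Pow(Add(Rational(-148907, 439438), -8316), Rational(1, 2)) = Pow(Rational(-3654515315, 439438), Rational(1, 2)) = Mul(Rational(1, 439438), I, Pow(1605932900992970, Rational(1, 2)))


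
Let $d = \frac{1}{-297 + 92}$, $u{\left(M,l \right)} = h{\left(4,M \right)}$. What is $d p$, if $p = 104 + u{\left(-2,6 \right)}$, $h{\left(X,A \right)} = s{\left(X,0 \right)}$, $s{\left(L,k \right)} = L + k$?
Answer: $- \frac{108}{205} \approx -0.52683$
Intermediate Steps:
$h{\left(X,A \right)} = X$ ($h{\left(X,A \right)} = X + 0 = X$)
$u{\left(M,l \right)} = 4$
$d = - \frac{1}{205}$ ($d = \frac{1}{-205} = - \frac{1}{205} \approx -0.0048781$)
$p = 108$ ($p = 104 + 4 = 108$)
$d p = \left(- \frac{1}{205}\right) 108 = - \frac{108}{205}$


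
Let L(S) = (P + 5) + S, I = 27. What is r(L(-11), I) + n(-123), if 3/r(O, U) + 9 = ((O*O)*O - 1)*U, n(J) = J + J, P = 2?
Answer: -144649/588 ≈ -246.00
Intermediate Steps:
L(S) = 7 + S (L(S) = (2 + 5) + S = 7 + S)
n(J) = 2*J
r(O, U) = 3/(-9 + U*(-1 + O³)) (r(O, U) = 3/(-9 + ((O*O)*O - 1)*U) = 3/(-9 + (O²*O - 1)*U) = 3/(-9 + (O³ - 1)*U) = 3/(-9 + (-1 + O³)*U) = 3/(-9 + U*(-1 + O³)))
r(L(-11), I) + n(-123) = 3/(-9 - 1*27 + 27*(7 - 11)³) + 2*(-123) = 3/(-9 - 27 + 27*(-4)³) - 246 = 3/(-9 - 27 + 27*(-64)) - 246 = 3/(-9 - 27 - 1728) - 246 = 3/(-1764) - 246 = 3*(-1/1764) - 246 = -1/588 - 246 = -144649/588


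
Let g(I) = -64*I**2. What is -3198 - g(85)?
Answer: 459202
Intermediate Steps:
-3198 - g(85) = -3198 - (-64)*85**2 = -3198 - (-64)*7225 = -3198 - 1*(-462400) = -3198 + 462400 = 459202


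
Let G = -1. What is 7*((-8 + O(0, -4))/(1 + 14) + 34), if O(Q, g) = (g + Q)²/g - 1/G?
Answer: 3493/15 ≈ 232.87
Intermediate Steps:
O(Q, g) = 1 + (Q + g)²/g (O(Q, g) = (g + Q)²/g - 1/(-1) = (Q + g)²/g - 1*(-1) = (Q + g)²/g + 1 = 1 + (Q + g)²/g)
7*((-8 + O(0, -4))/(1 + 14) + 34) = 7*((-8 + (-4 + (0 - 4)²)/(-4))/(1 + 14) + 34) = 7*((-8 - (-4 + (-4)²)/4)/15 + 34) = 7*((-8 - (-4 + 16)/4)*(1/15) + 34) = 7*((-8 - ¼*12)*(1/15) + 34) = 7*((-8 - 3)*(1/15) + 34) = 7*(-11*1/15 + 34) = 7*(-11/15 + 34) = 7*(499/15) = 3493/15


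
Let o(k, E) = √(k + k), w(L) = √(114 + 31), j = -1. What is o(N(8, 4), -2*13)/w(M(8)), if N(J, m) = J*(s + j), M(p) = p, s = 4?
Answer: 4*√435/145 ≈ 0.57536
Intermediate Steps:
w(L) = √145
N(J, m) = 3*J (N(J, m) = J*(4 - 1) = J*3 = 3*J)
o(k, E) = √2*√k (o(k, E) = √(2*k) = √2*√k)
o(N(8, 4), -2*13)/w(M(8)) = (√2*√(3*8))/(√145) = (√2*√24)*(√145/145) = (√2*(2*√6))*(√145/145) = (4*√3)*(√145/145) = 4*√435/145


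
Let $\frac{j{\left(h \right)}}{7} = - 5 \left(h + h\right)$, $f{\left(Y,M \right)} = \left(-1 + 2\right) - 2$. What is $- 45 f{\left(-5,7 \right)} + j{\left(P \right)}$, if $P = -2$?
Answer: $185$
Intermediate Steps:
$f{\left(Y,M \right)} = -1$ ($f{\left(Y,M \right)} = 1 - 2 = -1$)
$j{\left(h \right)} = - 70 h$ ($j{\left(h \right)} = 7 \left(- 5 \left(h + h\right)\right) = 7 \left(- 5 \cdot 2 h\right) = 7 \left(- 10 h\right) = - 70 h$)
$- 45 f{\left(-5,7 \right)} + j{\left(P \right)} = \left(-45\right) \left(-1\right) - -140 = 45 + 140 = 185$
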